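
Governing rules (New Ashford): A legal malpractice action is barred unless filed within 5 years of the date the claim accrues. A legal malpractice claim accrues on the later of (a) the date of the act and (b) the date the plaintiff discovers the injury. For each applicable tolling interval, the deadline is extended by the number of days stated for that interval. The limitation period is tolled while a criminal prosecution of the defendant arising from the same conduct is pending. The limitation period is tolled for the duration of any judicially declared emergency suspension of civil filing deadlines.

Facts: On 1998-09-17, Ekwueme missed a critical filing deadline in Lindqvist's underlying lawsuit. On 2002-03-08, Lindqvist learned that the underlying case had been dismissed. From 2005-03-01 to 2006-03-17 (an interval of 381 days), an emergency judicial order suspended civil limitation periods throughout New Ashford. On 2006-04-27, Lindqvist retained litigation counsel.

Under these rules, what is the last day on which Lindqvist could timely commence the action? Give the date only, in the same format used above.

The claim accrued on 2002-03-08 — the later of the 1998-09-17 act and the 2002-03-08 discovery.
Adding the 5 years base period to 2002-03-08 gives a deadline of 2007-03-08, before any tolling.
Because the emergency suspension of filing deadlines ran from 2005-03-01 to 2006-03-17, the deadline is extended by 381 days to 2008-03-23.
Nothing else in the chronology tolls or restarts the period.

2008-03-23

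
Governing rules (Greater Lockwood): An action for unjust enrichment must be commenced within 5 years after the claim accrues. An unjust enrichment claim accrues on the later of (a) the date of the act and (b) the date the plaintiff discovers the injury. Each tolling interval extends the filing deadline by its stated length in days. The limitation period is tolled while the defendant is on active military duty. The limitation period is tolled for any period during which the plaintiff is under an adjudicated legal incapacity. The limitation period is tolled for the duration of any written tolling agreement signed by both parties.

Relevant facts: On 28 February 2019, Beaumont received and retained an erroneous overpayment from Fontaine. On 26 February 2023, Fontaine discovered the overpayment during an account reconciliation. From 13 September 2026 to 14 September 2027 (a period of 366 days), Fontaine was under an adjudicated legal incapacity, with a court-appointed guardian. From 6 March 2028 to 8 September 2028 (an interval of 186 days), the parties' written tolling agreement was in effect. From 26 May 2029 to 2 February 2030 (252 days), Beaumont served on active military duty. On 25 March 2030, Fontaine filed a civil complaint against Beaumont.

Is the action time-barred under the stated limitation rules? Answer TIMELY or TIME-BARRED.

Taking the later of the act (28 February 2019) and discovery (26 February 2023), the claim accrued on 26 February 2023.
The untolled deadline — 5 years after 26 February 2023 — is 26 February 2028.
Because the plaintiff's legal incapacity ran from 13 September 2026 to 14 September 2027, the deadline is extended by 366 days to 26 February 2029.
The written tolling agreement from 6 March 2028 to 8 September 2028 tolled the period for 186 days, extending the deadline to 31 August 2029.
The defendant's active military service from 26 May 2029 to 2 February 2030 tolled the period for 252 days, extending the deadline to 10 May 2030.
Filing on 25 March 2030 beat the 10 May 2030 deadline — the action is timely.

TIMELY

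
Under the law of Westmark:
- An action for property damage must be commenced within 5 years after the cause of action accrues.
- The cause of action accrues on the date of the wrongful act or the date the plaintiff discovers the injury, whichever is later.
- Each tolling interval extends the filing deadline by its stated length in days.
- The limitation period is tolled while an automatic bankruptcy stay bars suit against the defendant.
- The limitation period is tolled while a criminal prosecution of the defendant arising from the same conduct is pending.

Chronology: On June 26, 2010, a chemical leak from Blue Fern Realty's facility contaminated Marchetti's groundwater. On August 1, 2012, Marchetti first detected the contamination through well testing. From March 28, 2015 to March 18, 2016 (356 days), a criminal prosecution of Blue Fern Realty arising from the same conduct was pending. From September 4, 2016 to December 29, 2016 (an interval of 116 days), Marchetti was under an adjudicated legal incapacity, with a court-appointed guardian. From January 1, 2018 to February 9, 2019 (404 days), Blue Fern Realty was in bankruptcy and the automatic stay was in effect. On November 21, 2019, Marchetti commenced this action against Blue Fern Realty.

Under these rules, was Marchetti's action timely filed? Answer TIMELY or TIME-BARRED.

TIME-BARRED

The claim accrued on August 1, 2012 — the later of the June 26, 2010 act and the August 1, 2012 discovery.
Adding the 5 years base period to August 1, 2012 gives a deadline of August 1, 2017, before any tolling.
Because the pending criminal prosecution ran from March 28, 2015 to March 18, 2016, the deadline is extended by 356 days to July 23, 2018.
The automatic bankruptcy stay from January 1, 2018 to February 9, 2019 tolled the period for 404 days, extending the deadline to August 31, 2019.
The plaintiff's legal incapacity from September 4, 2016 to December 29, 2016 does not toll the period, because no stated rule makes the plaintiff's incapacity a tolling event.
Filing on November 21, 2019 missed the August 31, 2019 deadline — the action is time-barred.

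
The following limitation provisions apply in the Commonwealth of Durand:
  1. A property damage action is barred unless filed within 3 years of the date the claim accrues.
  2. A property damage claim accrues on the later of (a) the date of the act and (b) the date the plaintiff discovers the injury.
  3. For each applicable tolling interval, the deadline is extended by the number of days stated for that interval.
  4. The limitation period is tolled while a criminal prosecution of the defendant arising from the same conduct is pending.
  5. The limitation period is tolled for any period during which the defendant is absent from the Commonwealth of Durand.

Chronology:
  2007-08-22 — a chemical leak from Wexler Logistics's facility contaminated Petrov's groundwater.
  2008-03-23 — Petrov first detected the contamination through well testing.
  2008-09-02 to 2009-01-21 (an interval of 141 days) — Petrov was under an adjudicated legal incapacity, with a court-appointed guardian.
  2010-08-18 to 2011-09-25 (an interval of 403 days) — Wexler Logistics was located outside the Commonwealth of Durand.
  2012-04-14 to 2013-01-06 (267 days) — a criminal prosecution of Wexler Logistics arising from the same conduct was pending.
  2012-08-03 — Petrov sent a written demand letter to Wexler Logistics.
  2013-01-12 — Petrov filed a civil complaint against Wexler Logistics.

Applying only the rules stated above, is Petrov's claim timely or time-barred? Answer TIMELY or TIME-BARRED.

TIMELY

The claim accrued on 2008-03-23 — the later of the 2007-08-22 act and the 2008-03-23 discovery.
Adding the 3 years base period to 2008-03-23 gives a deadline of 2011-03-23, before any tolling.
The defendant's absence from the jurisdiction from 2010-08-18 to 2011-09-25 tolled the period for 403 days, extending the deadline to 2012-04-29.
The period was tolled for 267 days by the pending criminal prosecution (2012-04-14 to 2013-01-06), pushing the deadline to 2013-01-21.
The plaintiff's legal incapacity from 2008-09-02 to 2009-01-21 does not toll the period, because no stated rule makes the plaintiff's incapacity a tolling event.
None of the other events listed affects the running of the period under the stated rules.
Filing on 2013-01-12 beat the 2013-01-21 deadline — the action is timely.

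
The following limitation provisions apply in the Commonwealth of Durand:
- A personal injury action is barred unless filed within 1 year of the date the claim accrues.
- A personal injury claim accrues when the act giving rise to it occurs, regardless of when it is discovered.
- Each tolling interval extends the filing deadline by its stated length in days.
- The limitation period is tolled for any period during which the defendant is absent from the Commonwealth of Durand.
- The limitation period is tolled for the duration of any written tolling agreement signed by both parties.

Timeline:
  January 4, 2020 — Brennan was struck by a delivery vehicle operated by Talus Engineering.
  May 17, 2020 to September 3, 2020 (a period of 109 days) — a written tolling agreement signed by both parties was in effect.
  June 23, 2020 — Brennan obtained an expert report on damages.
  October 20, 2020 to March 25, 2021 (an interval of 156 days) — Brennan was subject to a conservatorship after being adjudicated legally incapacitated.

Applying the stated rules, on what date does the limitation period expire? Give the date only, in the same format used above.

The claim accrued on January 4, 2020, the date of the act.
1 year from January 4, 2020 is January 4, 2021.
The written tolling agreement from May 17, 2020 to September 3, 2020 tolled the period for 109 days, extending the deadline to April 23, 2021.
Although the plaintiff's incapacity ran from October 20, 2020 to March 25, 2021, the stated rules do not make that a tolling event, so it is disregarded.
The other events in the timeline have no effect on the limitation period under the stated rules.

April 23, 2021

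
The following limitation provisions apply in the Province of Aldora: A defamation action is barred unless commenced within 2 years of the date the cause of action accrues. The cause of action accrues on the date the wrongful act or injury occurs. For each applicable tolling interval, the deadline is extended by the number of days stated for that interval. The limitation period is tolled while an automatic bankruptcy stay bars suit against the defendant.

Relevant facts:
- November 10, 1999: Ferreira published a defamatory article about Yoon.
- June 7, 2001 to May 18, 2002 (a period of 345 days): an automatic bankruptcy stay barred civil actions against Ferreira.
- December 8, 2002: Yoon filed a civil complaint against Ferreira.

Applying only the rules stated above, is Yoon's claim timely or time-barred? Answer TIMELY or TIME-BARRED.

The limitation period began to run on November 10, 1999.
Adding the 2 years base period to November 10, 1999 gives a deadline of November 10, 2001, before any tolling.
The period was tolled for 345 days by the automatic bankruptcy stay (June 7, 2001 to May 18, 2002), pushing the deadline to October 21, 2002.
Filing on December 8, 2002 missed the October 21, 2002 deadline — the action is time-barred.

TIME-BARRED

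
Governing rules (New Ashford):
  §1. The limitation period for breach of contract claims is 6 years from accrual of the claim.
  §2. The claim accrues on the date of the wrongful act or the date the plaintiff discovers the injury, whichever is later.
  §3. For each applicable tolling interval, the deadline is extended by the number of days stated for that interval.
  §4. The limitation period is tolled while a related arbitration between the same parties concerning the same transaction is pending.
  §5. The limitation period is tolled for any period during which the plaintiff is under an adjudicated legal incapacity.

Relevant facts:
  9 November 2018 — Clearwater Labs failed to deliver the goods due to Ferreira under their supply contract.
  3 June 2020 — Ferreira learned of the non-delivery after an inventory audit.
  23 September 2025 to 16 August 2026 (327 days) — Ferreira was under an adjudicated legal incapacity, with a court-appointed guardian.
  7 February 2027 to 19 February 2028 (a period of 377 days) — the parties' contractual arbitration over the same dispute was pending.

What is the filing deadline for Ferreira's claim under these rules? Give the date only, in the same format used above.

7 May 2028

Because discovery on 3 June 2020 post-dates the 9 November 2018 act, accrual under the later-of rule falls on 3 June 2020.
The untolled deadline — 6 years after 3 June 2020 — is 3 June 2026.
Because the plaintiff's legal incapacity ran from 23 September 2025 to 16 August 2026, the deadline is extended by 327 days to 26 April 2027.
Because the pending related arbitration ran from 7 February 2027 to 19 February 2028, the deadline is extended by 377 days to 7 May 2028.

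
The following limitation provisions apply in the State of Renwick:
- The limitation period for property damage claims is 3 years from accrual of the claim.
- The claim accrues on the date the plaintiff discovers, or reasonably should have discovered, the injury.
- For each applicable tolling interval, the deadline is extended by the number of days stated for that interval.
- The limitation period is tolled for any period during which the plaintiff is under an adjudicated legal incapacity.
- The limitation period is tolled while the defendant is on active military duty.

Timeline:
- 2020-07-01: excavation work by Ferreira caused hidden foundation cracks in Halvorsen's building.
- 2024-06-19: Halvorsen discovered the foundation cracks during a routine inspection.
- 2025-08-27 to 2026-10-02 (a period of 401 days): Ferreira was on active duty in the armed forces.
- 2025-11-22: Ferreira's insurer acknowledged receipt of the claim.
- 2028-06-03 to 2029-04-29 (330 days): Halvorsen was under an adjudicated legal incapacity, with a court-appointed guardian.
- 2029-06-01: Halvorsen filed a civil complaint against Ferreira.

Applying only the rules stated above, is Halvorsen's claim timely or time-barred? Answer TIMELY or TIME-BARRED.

TIMELY

The claim did not accrue until Halvorsen discovered the injury on 2024-06-19; the 2020-07-01 act date does not start the clock under the stated rule.
Adding the 3 years base period to 2024-06-19 gives a deadline of 2027-06-19, before any tolling.
The period was tolled for 401 days by the defendant's active military service (2025-08-27 to 2026-10-02), pushing the deadline to 2028-07-24.
The period was tolled for 330 days by the plaintiff's legal incapacity (2028-06-03 to 2029-04-29), pushing the deadline to 2029-06-19.
None of the other events listed affects the running of the period under the stated rules.
The 2029-06-01 filing precedes the 2029-06-19 deadline; the claim is timely.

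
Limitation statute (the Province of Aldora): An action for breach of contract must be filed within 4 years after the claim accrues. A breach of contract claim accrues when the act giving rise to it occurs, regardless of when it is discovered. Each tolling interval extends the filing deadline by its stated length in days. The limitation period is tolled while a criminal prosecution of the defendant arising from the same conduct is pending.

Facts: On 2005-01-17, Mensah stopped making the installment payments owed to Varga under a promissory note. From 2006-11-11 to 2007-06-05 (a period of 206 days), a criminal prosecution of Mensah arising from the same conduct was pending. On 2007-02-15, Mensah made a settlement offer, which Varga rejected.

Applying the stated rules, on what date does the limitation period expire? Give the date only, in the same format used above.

The claim accrued on 2005-01-17, when the wrongful act occurred.
The untolled deadline — 4 years after 2005-01-17 — is 2009-01-17.
The period was tolled for 206 days by the pending criminal prosecution (2006-11-11 to 2007-06-05), pushing the deadline to 2009-08-11.
None of the other events listed affects the running of the period under the stated rules.

2009-08-11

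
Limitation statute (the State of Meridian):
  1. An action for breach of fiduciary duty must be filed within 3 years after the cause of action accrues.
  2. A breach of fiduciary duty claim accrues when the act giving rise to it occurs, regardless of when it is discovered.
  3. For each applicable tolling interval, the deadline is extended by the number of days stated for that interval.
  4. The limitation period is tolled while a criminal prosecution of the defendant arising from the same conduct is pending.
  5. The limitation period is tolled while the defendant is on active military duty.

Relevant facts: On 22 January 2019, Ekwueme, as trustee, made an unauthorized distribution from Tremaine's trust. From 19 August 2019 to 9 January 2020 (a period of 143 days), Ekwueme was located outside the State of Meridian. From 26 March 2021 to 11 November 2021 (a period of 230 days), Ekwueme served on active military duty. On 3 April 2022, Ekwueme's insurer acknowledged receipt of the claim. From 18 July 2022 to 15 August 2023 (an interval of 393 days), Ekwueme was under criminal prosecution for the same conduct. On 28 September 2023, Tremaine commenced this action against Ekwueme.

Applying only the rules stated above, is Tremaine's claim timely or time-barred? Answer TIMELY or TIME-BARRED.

TIMELY

The limitation period began to run on 22 January 2019.
Adding the 3 years base period to 22 January 2019 gives a deadline of 22 January 2022, before any tolling.
The defendant's active military service from 26 March 2021 to 11 November 2021 tolled the period for 230 days, extending the deadline to 9 September 2022.
The period was tolled for 393 days by the pending criminal prosecution (18 July 2022 to 15 August 2023), pushing the deadline to 7 October 2023.
Although the defendant's absence ran from 19 August 2019 to 9 January 2020, the stated rules do not make that a tolling event, so it is disregarded.
Nothing else in the chronology tolls or restarts the period.
The 28 September 2023 filing precedes the 7 October 2023 deadline; the claim is timely.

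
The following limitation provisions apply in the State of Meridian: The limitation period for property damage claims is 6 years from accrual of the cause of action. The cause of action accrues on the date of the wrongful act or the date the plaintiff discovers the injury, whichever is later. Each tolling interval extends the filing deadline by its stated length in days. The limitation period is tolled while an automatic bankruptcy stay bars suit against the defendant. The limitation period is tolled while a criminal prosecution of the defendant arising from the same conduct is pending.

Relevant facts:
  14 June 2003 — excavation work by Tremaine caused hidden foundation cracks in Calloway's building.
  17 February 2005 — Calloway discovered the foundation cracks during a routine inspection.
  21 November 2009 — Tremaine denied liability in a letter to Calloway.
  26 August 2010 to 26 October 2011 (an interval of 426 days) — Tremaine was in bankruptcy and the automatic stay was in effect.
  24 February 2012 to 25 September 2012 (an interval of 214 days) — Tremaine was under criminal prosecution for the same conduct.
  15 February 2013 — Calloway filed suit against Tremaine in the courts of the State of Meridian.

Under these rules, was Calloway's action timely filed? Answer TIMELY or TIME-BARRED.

The claim accrued on 17 February 2005 — the later of the 14 June 2003 act and the 17 February 2005 discovery.
6 years from 17 February 2005 is 17 February 2011.
Because the automatic bankruptcy stay ran from 26 August 2010 to 26 October 2011, the deadline is extended by 426 days to 18 April 2012.
The pending criminal prosecution from 24 February 2012 to 25 September 2012 tolled the period for 214 days, extending the deadline to 18 November 2012.
The other events in the timeline have no effect on the limitation period under the stated rules.
Filing on 15 February 2013 missed the 18 November 2012 deadline — the action is time-barred.

TIME-BARRED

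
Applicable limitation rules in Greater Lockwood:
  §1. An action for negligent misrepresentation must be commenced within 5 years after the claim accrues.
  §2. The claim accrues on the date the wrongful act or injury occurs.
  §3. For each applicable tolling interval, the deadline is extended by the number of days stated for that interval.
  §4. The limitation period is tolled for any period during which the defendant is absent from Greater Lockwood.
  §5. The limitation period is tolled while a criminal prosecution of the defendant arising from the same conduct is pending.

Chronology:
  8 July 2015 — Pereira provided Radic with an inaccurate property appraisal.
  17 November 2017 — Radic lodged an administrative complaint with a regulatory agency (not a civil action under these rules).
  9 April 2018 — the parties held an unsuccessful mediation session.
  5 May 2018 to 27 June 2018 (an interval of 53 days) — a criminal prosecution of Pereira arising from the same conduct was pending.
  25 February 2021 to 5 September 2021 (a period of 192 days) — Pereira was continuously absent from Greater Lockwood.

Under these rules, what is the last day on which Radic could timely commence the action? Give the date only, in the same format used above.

30 August 2020

The limitation period began to run on 8 July 2015.
5 years from 8 July 2015 is 8 July 2020.
Because the pending criminal prosecution ran from 5 May 2018 to 27 June 2018, the deadline is extended by 53 days to 30 August 2020.
The defendant's absence from the jurisdiction from 25 February 2021 to 5 September 2021 began after the period had already run on 30 August 2020, so it has no tolling effect.
Nothing else in the chronology tolls or restarts the period.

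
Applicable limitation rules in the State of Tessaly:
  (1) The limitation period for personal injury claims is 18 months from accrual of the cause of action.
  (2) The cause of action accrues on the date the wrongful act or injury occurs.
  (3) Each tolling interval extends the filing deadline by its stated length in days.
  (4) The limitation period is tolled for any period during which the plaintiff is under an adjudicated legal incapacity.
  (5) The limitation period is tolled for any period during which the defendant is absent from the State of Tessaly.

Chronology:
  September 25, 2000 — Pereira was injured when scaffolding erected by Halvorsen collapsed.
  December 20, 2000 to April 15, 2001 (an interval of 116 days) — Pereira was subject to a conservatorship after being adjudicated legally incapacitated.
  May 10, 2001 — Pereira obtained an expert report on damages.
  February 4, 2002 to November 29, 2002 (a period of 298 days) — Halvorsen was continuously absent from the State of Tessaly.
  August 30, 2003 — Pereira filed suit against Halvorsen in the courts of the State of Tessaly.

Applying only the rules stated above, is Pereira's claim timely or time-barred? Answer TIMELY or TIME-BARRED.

TIME-BARRED

The limitation period began to run on September 25, 2000.
Adding the 18 months base period to September 25, 2000 gives a deadline of March 25, 2002, before any tolling.
The period was tolled for 116 days by the plaintiff's legal incapacity (December 20, 2000 to April 15, 2001), pushing the deadline to July 19, 2002.
Because the defendant's absence from the jurisdiction ran from February 4, 2002 to November 29, 2002, the deadline is extended by 298 days to May 13, 2003.
The other events in the timeline have no effect on the limitation period under the stated rules.
Pereira filed on August 30, 2003, after the May 13, 2003 deadline, so the action is time-barred.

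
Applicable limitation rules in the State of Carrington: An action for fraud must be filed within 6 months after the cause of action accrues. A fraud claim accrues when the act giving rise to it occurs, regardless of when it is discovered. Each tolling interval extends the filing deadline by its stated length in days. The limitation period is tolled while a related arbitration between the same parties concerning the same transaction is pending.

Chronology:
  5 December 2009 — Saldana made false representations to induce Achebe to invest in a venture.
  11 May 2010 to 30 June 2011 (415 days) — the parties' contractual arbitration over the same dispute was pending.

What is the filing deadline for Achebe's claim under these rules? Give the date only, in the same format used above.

The cause of action accrued on 5 December 2009, the date of the act.
Adding the 6 months base period to 5 December 2009 gives a deadline of 5 June 2010, before any tolling.
The period was tolled for 415 days by the pending related arbitration (11 May 2010 to 30 June 2011), pushing the deadline to 25 July 2011.

25 July 2011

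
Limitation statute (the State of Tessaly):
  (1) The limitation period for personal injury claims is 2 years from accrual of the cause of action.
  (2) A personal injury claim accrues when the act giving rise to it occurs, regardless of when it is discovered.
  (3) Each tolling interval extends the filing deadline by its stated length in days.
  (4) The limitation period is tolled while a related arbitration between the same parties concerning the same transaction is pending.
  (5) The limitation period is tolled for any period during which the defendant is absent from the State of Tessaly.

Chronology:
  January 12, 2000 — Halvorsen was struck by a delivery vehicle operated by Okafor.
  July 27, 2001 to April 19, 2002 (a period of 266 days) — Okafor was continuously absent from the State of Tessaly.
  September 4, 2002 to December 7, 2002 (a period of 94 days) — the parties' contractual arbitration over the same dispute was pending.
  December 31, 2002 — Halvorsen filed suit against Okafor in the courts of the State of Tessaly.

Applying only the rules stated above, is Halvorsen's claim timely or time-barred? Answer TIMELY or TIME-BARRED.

TIMELY

The claim accrued on January 12, 2000, when the wrongful act occurred.
Adding the 2 years base period to January 12, 2000 gives a deadline of January 12, 2002, before any tolling.
The defendant's absence from the jurisdiction from July 27, 2001 to April 19, 2002 tolled the period for 266 days, extending the deadline to October 5, 2002.
Because the pending related arbitration ran from September 4, 2002 to December 7, 2002, the deadline is extended by 94 days to January 7, 2003.
Filing on December 31, 2002 beat the January 7, 2003 deadline — the action is timely.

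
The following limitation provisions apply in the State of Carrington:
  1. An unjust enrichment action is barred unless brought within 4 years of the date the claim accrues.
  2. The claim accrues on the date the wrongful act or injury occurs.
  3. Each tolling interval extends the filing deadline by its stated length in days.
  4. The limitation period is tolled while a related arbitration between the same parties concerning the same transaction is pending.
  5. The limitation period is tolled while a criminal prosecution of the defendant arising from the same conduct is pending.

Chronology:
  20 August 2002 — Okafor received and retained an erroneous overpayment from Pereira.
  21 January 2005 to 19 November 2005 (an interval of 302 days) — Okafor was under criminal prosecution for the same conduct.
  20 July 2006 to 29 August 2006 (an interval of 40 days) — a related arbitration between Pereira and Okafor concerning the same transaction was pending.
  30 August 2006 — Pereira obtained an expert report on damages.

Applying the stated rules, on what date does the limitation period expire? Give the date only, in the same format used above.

The claim accrued on 20 August 2002, the date of the act.
The untolled deadline — 4 years after 20 August 2002 — is 20 August 2006.
The period was tolled for 302 days by the pending criminal prosecution (21 January 2005 to 19 November 2005), pushing the deadline to 18 June 2007.
Because the pending related arbitration ran from 20 July 2006 to 29 August 2006, the deadline is extended by 40 days to 28 July 2007.
Nothing else in the chronology tolls or restarts the period.

28 July 2007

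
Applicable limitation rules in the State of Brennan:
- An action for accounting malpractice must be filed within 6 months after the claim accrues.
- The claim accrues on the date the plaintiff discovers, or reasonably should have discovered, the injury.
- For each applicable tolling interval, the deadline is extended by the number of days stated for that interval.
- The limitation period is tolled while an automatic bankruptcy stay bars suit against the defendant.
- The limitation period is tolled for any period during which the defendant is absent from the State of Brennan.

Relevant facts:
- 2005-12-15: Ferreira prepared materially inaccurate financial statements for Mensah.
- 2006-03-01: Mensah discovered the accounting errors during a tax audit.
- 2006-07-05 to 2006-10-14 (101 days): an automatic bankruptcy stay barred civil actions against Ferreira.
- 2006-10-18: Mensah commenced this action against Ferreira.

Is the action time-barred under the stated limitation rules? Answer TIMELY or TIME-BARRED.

Accrual is tied to discovery, so the period began on 2006-03-01 rather than on 2005-12-15 when the act occurred.
Adding the 6 months base period to 2006-03-01 gives a deadline of 2006-09-01, before any tolling.
Because the automatic bankruptcy stay ran from 2006-07-05 to 2006-10-14, the deadline is extended by 101 days to 2006-12-11.
The 2006-10-18 filing precedes the 2006-12-11 deadline; the claim is timely.

TIMELY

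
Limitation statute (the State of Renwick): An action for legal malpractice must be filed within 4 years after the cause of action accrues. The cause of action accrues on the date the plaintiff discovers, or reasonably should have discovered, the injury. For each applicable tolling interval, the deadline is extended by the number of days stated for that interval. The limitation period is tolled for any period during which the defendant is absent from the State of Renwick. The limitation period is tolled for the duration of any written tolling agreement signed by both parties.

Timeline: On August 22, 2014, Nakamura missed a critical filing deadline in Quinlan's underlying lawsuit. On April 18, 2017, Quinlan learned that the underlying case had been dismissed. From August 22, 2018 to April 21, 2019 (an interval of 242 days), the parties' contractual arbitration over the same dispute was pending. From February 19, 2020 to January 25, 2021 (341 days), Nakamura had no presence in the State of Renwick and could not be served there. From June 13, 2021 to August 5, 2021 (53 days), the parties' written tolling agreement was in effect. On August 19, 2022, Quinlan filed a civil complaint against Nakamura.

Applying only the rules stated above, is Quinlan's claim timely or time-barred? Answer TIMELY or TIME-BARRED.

TIME-BARRED

Accrual is tied to discovery, so the period began on April 18, 2017 rather than on August 22, 2014 when the act occurred.
Adding the 4 years base period to April 18, 2017 gives a deadline of April 18, 2021, before any tolling.
Because the defendant's absence from the jurisdiction ran from February 19, 2020 to January 25, 2021, the deadline is extended by 341 days to March 25, 2022.
The period was tolled for 53 days by the written tolling agreement (June 13, 2021 to August 5, 2021), pushing the deadline to May 17, 2022.
Although a pending arbitration ran from August 22, 2018 to April 21, 2019, the stated rules do not make that a tolling event, so it is disregarded.
The August 19, 2022 filing falls after the May 17, 2022 deadline; the claim is time-barred.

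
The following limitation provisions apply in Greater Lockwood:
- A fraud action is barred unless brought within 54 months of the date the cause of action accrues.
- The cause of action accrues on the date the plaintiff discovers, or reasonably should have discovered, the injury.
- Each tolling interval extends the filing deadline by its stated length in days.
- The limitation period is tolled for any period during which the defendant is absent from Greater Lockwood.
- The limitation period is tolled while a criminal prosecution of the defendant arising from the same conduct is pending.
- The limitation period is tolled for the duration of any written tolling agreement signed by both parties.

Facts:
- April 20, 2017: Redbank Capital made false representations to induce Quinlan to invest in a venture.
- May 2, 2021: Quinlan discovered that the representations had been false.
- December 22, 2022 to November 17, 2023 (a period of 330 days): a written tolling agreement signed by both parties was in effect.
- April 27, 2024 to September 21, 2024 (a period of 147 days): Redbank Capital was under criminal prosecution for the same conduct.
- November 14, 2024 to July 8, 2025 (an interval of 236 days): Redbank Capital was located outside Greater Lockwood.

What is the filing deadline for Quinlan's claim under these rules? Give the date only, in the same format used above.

October 16, 2027

Under the discovery rule, the claim accrued on May 2, 2021, when Quinlan discovered the injury — not on the April 20, 2017 date of the underlying act.
The untolled deadline — 54 months after May 2, 2021 — is November 2, 2025.
The period was tolled for 330 days by the written tolling agreement (December 22, 2022 to November 17, 2023), pushing the deadline to September 28, 2026.
The period was tolled for 147 days by the pending criminal prosecution (April 27, 2024 to September 21, 2024), pushing the deadline to February 22, 2027.
Because the defendant's absence from the jurisdiction ran from November 14, 2024 to July 8, 2025, the deadline is extended by 236 days to October 16, 2027.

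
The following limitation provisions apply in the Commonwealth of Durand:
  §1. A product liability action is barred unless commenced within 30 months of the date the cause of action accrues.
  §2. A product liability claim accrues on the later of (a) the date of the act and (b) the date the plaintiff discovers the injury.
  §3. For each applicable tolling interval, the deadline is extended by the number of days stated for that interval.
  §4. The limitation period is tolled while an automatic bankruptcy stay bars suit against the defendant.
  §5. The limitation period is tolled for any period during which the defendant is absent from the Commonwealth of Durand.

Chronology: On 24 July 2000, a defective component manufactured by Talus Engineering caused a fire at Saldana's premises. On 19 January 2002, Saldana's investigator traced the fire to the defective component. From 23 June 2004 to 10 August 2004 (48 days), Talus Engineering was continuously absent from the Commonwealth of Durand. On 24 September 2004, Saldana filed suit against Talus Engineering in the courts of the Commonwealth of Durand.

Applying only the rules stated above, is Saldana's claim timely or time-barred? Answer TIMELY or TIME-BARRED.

Because discovery on 19 January 2002 post-dates the 24 July 2000 act, accrual under the later-of rule falls on 19 January 2002.
The untolled deadline — 30 months after 19 January 2002 — is 19 July 2004.
The period was tolled for 48 days by the defendant's absence from the jurisdiction (23 June 2004 to 10 August 2004), pushing the deadline to 5 September 2004.
Saldana filed on 24 September 2004, after the 5 September 2004 deadline, so the action is time-barred.

TIME-BARRED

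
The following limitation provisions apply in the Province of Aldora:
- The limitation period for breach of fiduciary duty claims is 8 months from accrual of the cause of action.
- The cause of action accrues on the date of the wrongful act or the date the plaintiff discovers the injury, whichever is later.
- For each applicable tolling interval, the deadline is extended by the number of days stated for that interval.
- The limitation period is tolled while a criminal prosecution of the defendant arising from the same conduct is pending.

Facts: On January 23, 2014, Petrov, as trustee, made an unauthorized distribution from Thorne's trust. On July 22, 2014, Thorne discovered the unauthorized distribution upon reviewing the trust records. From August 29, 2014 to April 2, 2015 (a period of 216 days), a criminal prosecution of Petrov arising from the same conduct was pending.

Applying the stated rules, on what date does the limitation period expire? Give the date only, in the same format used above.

October 24, 2015

Because discovery on July 22, 2014 post-dates the January 23, 2014 act, accrual under the later-of rule falls on July 22, 2014.
Adding the 8 months base period to July 22, 2014 gives a deadline of March 22, 2015, before any tolling.
The period was tolled for 216 days by the pending criminal prosecution (August 29, 2014 to April 2, 2015), pushing the deadline to October 24, 2015.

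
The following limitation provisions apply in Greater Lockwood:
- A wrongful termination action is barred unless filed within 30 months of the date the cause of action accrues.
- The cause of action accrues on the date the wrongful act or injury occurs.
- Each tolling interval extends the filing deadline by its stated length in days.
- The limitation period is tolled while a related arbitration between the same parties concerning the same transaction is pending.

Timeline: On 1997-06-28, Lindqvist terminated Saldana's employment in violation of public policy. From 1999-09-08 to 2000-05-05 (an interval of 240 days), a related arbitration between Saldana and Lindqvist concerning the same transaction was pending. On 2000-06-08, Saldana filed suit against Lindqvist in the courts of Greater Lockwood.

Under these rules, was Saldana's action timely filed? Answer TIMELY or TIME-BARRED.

The limitation period began to run on 1997-06-28.
Adding the 30 months base period to 1997-06-28 gives a deadline of 1999-12-28, before any tolling.
Because the pending related arbitration ran from 1999-09-08 to 2000-05-05, the deadline is extended by 240 days to 2000-08-24.
Filing on 2000-06-08 beat the 2000-08-24 deadline — the action is timely.

TIMELY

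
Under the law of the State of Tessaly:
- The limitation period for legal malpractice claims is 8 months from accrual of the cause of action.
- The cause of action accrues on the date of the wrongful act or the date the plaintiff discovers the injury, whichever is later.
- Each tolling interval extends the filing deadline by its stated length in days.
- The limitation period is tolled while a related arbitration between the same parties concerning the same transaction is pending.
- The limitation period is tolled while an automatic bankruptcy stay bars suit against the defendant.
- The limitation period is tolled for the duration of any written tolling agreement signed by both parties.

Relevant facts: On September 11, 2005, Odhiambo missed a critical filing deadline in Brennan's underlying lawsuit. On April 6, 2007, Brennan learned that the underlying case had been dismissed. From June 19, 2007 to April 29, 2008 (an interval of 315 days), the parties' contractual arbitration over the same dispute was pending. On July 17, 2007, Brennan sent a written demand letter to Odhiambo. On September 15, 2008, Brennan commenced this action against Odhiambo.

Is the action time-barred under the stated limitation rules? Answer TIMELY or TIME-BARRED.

The claim accrued on April 6, 2007 — the later of the September 11, 2005 act and the April 6, 2007 discovery.
8 months from April 6, 2007 is December 6, 2007.
Because the pending related arbitration ran from June 19, 2007 to April 29, 2008, the deadline is extended by 315 days to October 16, 2008.
Nothing else in the chronology tolls or restarts the period.
Brennan filed on September 15, 2008, before the October 16, 2008 deadline, so the action is timely.

TIMELY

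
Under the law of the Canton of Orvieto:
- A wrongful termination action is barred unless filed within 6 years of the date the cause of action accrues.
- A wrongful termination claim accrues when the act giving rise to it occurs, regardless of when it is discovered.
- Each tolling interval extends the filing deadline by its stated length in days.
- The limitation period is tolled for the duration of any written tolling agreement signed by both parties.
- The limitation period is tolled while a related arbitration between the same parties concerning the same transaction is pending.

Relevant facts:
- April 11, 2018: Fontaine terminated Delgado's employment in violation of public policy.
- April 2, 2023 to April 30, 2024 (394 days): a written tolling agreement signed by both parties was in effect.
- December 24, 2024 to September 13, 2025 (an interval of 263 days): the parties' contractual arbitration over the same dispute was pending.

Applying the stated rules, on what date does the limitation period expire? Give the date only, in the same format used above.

The cause of action accrued on April 11, 2018, the date of the act.
Adding the 6 years base period to April 11, 2018 gives a deadline of April 11, 2024, before any tolling.
Because the written tolling agreement ran from April 2, 2023 to April 30, 2024, the deadline is extended by 394 days to May 10, 2025.
Because the pending related arbitration ran from December 24, 2024 to September 13, 2025, the deadline is extended by 263 days to January 28, 2026.

January 28, 2026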